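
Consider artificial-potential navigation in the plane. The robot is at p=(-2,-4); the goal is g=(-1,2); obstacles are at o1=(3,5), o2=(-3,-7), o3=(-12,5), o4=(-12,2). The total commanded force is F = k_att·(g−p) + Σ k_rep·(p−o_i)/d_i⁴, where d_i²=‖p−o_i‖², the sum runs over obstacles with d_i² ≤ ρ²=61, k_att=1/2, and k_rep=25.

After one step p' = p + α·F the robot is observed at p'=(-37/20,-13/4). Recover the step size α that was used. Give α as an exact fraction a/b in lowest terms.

F_att = 1/2·(g−p) = 1/2·(1,6) = (0.5000,3.0000)
o1: d²=106 > ρ²=61 → inactive
o2: d²=10 ≤ ρ²=61; F_rep = 25·(1,3)/10² = (0.2500,0.7500)
o3: d²=181 > ρ²=61 → inactive
o4: d²=136 > ρ²=61 → inactive
F = F_att + ΣF_rep = (0.7500,3.7500)
Δp = p'−p = (0.1500,0.7500); α = Δx/Fx = (3/20) / (3/4) = 1/5
check: Δy/Fy = (3/4) / (15/4) = 1/5 ✓

α = 1/5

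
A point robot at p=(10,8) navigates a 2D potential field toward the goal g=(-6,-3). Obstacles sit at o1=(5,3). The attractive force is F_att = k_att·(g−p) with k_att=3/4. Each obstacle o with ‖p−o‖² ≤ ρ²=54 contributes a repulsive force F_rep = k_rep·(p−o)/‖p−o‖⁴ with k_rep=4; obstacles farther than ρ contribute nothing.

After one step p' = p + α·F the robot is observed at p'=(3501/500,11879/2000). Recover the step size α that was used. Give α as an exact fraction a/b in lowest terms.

F_att = 3/4·(g−p) = 3/4·(-16,-11) = (-12.0000,-8.2500)
o1: d²=50 ≤ ρ²=54; F_rep = 4·(5,5)/50² = (0.0080,0.0080)
F = F_att + ΣF_rep = (-11.9920,-8.2420)
Δp = p'−p = (-2.9980,-2.0605); α = Δx/Fx = (-1499/500) / (-1499/125) = 1/4
check: Δy/Fy = (-4121/2000) / (-4121/500) = 1/4 ✓

α = 1/4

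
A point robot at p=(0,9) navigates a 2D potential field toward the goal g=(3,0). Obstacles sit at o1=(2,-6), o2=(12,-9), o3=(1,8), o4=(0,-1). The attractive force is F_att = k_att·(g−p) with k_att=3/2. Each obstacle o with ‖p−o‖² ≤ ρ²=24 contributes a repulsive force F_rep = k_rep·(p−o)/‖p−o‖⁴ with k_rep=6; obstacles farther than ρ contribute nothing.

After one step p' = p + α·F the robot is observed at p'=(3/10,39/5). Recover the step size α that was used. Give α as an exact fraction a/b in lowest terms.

α = 1/10

F_att = 3/2·(g−p) = 3/2·(3,-9) = (4.5000,-13.5000)
o1: d²=229 > ρ²=24 → inactive
o2: d²=468 > ρ²=24 → inactive
o3: d²=2 ≤ ρ²=24; F_rep = 6·(-1,1)/2² = (-1.5000,1.5000)
o4: d²=100 > ρ²=24 → inactive
F = F_att + ΣF_rep = (3.0000,-12.0000)
Δp = p'−p = (0.3000,-1.2000); α = Δx/Fx = (3/10) / (3) = 1/10
check: Δy/Fy = (-6/5) / (-12) = 1/10 ✓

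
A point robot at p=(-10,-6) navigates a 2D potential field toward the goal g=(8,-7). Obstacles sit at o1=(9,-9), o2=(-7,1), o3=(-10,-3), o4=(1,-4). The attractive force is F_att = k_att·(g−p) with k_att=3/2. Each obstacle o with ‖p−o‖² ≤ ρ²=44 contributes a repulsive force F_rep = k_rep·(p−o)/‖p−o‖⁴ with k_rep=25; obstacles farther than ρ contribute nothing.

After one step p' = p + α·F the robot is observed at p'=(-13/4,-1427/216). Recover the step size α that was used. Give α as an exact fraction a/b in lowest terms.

F_att = 3/2·(g−p) = 3/2·(18,-1) = (27.0000,-1.5000)
o1: d²=370 > ρ²=44 → inactive
o2: d²=58 > ρ²=44 → inactive
o3: d²=9 ≤ ρ²=44; F_rep = 25·(0,-3)/9² = (0.0000,-0.9259)
o4: d²=125 > ρ²=44 → inactive
F = F_att + ΣF_rep = (27.0000,-2.4259)
Δp = p'−p = (6.7500,-0.6065); α = Δx/Fx = (27/4) / (27) = 1/4
check: Δy/Fy = (-131/216) / (-131/54) = 1/4 ✓

α = 1/4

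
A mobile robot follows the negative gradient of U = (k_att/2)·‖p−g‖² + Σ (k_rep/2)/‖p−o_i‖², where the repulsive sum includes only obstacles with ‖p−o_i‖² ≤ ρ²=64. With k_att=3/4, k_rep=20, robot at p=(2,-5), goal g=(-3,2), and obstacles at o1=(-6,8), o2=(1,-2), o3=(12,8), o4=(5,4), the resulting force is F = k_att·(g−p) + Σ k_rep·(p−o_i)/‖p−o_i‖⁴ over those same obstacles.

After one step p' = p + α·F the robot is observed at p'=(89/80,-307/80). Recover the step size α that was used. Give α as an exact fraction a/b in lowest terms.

α = 1/4

F_att = 3/4·(g−p) = 3/4·(-5,7) = (-3.7500,5.2500)
o1: d²=233 > ρ²=64 → inactive
o2: d²=10 ≤ ρ²=64; F_rep = 20·(1,-3)/10² = (0.2000,-0.6000)
o3: d²=269 > ρ²=64 → inactive
o4: d²=90 > ρ²=64 → inactive
F = F_att + ΣF_rep = (-3.5500,4.6500)
Δp = p'−p = (-0.8875,1.1625); α = Δx/Fx = (-71/80) / (-71/20) = 1/4
check: Δy/Fy = (93/80) / (93/20) = 1/4 ✓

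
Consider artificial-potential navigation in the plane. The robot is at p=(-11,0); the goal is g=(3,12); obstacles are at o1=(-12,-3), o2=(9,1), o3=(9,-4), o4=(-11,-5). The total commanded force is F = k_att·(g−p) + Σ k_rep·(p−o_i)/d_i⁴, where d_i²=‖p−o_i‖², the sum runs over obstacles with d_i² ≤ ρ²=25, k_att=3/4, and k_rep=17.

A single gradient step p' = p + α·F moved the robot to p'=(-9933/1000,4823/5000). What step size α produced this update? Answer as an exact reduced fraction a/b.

α = 1/10

F_att = 3/4·(g−p) = 3/4·(14,12) = (10.5000,9.0000)
o1: d²=10 ≤ ρ²=25; F_rep = 17·(1,3)/10² = (0.1700,0.5100)
o2: d²=401 > ρ²=25 → inactive
o3: d²=416 > ρ²=25 → inactive
o4: d²=25 ≤ ρ²=25; F_rep = 17·(0,5)/25² = (0.0000,0.1360)
F = F_att + ΣF_rep = (10.6700,9.6460)
Δp = p'−p = (1.0670,0.9646); α = Δx/Fx = (1067/1000) / (1067/100) = 1/10
check: Δy/Fy = (4823/5000) / (4823/500) = 1/10 ✓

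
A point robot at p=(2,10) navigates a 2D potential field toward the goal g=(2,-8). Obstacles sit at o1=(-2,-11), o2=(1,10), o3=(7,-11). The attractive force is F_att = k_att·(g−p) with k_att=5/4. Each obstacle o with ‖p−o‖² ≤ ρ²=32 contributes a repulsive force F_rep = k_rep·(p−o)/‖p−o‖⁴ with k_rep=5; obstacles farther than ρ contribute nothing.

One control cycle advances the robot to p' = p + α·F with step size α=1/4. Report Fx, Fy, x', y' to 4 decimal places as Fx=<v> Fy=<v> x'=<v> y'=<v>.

F_att = 5/4·(g−p) = 5/4·(0,-18) = (0.0000,-22.5000)
o1: d²=457 > ρ²=32 → inactive
o2: d²=1 ≤ ρ²=32; F_rep = 5·(1,0)/1² = (5.0000,0.0000)
o3: d²=466 > ρ²=32 → inactive
F = F_att + ΣF_rep = (5.0000,-22.5000)
p' = p + 1/4·F = (3.2500,4.3750)

Fx=5.0000 Fy=-22.5000 x'=3.2500 y'=4.3750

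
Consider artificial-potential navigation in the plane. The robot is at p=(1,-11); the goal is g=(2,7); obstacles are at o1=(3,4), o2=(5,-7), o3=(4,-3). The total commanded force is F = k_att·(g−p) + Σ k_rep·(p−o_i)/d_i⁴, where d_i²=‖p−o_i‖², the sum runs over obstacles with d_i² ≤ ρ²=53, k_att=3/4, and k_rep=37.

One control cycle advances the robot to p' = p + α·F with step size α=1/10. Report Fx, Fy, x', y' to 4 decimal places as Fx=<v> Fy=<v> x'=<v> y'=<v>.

F_att = 3/4·(g−p) = 3/4·(1,18) = (0.7500,13.5000)
o1: d²=229 > ρ²=53 → inactive
o2: d²=32 ≤ ρ²=53; F_rep = 37·(-4,-4)/32² = (-0.1445,-0.1445)
o3: d²=73 > ρ²=53 → inactive
F = F_att + ΣF_rep = (0.6055,13.3555)
p' = p + 1/10·F = (1.0605,-9.6645)

Fx=0.6055 Fy=13.3555 x'=1.0605 y'=-9.6645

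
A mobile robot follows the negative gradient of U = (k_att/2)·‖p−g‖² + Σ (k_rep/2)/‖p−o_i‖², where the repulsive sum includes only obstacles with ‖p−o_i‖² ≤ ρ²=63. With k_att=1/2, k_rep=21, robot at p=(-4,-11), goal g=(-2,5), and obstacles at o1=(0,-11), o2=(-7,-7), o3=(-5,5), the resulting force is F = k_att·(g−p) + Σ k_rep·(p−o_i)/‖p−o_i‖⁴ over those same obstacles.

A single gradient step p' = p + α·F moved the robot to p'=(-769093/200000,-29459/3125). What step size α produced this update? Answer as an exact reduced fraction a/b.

α = 1/5

F_att = 1/2·(g−p) = 1/2·(2,16) = (1.0000,8.0000)
o1: d²=16 ≤ ρ²=63; F_rep = 21·(-4,0)/16² = (-0.3281,0.0000)
o2: d²=25 ≤ ρ²=63; F_rep = 21·(3,-4)/25² = (0.1008,-0.1344)
o3: d²=257 > ρ²=63 → inactive
F = F_att + ΣF_rep = (0.7727,7.8656)
Δp = p'−p = (0.1545,1.5731); α = Δx/Fx = (30907/200000) / (30907/40000) = 1/5
check: Δy/Fy = (4916/3125) / (4916/625) = 1/5 ✓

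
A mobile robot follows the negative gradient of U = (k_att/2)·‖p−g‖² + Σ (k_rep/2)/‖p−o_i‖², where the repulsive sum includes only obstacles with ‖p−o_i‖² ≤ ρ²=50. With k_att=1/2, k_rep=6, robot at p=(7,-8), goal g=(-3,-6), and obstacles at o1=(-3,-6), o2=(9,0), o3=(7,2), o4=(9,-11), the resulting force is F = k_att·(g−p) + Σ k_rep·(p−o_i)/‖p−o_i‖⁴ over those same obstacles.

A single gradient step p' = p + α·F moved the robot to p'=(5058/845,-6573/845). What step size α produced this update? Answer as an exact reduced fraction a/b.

F_att = 1/2·(g−p) = 1/2·(-10,2) = (-5.0000,1.0000)
o1: d²=104 > ρ²=50 → inactive
o2: d²=68 > ρ²=50 → inactive
o3: d²=100 > ρ²=50 → inactive
o4: d²=13 ≤ ρ²=50; F_rep = 6·(-2,3)/13² = (-0.0710,0.1065)
F = F_att + ΣF_rep = (-5.0710,1.1065)
Δp = p'−p = (-1.0142,0.2213); α = Δx/Fx = (-857/845) / (-857/169) = 1/5
check: Δy/Fy = (187/845) / (187/169) = 1/5 ✓

α = 1/5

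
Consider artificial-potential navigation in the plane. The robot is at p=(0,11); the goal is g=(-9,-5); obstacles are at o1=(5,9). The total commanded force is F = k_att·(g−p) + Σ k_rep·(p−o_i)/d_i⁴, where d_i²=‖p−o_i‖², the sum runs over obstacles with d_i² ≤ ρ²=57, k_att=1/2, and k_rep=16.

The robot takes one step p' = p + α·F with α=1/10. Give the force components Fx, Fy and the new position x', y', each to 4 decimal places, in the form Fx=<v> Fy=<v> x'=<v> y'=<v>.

Fx=-4.5951 Fy=-7.9620 x'=-0.4595 y'=10.2038

F_att = 1/2·(g−p) = 1/2·(-9,-16) = (-4.5000,-8.0000)
o1: d²=29 ≤ ρ²=57; F_rep = 16·(-5,2)/29² = (-0.0951,0.0380)
F = F_att + ΣF_rep = (-4.5951,-7.9620)
p' = p + 1/10·F = (-0.4595,10.2038)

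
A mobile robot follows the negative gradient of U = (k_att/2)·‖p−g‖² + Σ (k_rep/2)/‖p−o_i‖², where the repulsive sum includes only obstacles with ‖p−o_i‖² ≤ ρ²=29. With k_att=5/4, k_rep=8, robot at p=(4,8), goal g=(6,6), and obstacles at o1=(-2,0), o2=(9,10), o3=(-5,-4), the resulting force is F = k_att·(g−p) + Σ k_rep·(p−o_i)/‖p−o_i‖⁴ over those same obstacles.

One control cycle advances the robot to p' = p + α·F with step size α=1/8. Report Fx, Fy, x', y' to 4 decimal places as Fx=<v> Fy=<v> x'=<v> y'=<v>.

F_att = 5/4·(g−p) = 5/4·(2,-2) = (2.5000,-2.5000)
o1: d²=100 > ρ²=29 → inactive
o2: d²=29 ≤ ρ²=29; F_rep = 8·(-5,-2)/29² = (-0.0476,-0.0190)
o3: d²=225 > ρ²=29 → inactive
F = F_att + ΣF_rep = (2.4524,-2.5190)
p' = p + 1/8·F = (4.3066,7.6851)

Fx=2.4524 Fy=-2.5190 x'=4.3066 y'=7.6851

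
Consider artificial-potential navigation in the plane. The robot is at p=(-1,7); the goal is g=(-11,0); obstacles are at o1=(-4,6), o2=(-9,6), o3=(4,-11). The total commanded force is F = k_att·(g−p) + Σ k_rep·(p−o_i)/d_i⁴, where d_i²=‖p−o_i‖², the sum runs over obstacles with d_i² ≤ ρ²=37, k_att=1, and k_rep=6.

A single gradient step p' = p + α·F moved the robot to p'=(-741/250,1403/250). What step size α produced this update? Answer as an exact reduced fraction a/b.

α = 1/5

F_att = 1·(g−p) = 1·(-10,-7) = (-10.0000,-7.0000)
o1: d²=10 ≤ ρ²=37; F_rep = 6·(3,1)/10² = (0.1800,0.0600)
o2: d²=65 > ρ²=37 → inactive
o3: d²=349 > ρ²=37 → inactive
F = F_att + ΣF_rep = (-9.8200,-6.9400)
Δp = p'−p = (-1.9640,-1.3880); α = Δx/Fx = (-491/250) / (-491/50) = 1/5
check: Δy/Fy = (-347/250) / (-347/50) = 1/5 ✓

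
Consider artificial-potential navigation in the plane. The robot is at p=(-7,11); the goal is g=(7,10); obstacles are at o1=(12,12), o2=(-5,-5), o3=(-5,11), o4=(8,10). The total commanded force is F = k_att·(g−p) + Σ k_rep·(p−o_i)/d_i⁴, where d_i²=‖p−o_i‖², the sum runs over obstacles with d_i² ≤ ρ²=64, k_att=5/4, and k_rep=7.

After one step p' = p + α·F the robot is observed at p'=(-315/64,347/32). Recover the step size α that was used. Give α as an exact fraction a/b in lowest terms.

F_att = 5/4·(g−p) = 5/4·(14,-1) = (17.5000,-1.2500)
o1: d²=362 > ρ²=64 → inactive
o2: d²=260 > ρ²=64 → inactive
o3: d²=4 ≤ ρ²=64; F_rep = 7·(-2,0)/4² = (-0.8750,0.0000)
o4: d²=226 > ρ²=64 → inactive
F = F_att + ΣF_rep = (16.6250,-1.2500)
Δp = p'−p = (2.0781,-0.1562); α = Δx/Fx = (133/64) / (133/8) = 1/8
check: Δy/Fy = (-5/32) / (-5/4) = 1/8 ✓

α = 1/8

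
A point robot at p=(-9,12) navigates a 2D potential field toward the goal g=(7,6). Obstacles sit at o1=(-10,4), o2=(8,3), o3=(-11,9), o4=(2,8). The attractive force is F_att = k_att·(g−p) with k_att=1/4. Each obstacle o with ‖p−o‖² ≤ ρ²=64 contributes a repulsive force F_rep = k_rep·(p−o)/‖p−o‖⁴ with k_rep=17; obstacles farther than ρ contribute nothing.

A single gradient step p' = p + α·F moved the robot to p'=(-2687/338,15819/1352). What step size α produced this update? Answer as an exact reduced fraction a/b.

α = 1/4

F_att = 1/4·(g−p) = 1/4·(16,-6) = (4.0000,-1.5000)
o1: d²=65 > ρ²=64 → inactive
o2: d²=370 > ρ²=64 → inactive
o3: d²=13 ≤ ρ²=64; F_rep = 17·(2,3)/13² = (0.2012,0.3018)
o4: d²=137 > ρ²=64 → inactive
F = F_att + ΣF_rep = (4.2012,-1.1982)
Δp = p'−p = (1.0503,-0.2996); α = Δx/Fx = (355/338) / (710/169) = 1/4
check: Δy/Fy = (-405/1352) / (-405/338) = 1/4 ✓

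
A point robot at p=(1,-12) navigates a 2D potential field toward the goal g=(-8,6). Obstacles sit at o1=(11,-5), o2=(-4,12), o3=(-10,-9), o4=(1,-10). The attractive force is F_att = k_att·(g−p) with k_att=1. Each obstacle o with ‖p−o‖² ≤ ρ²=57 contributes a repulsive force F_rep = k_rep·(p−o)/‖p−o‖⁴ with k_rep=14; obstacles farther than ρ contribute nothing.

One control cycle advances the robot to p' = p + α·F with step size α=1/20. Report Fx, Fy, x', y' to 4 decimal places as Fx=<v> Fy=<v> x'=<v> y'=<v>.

Fx=-9.0000 Fy=16.2500 x'=0.5500 y'=-11.1875

F_att = 1·(g−p) = 1·(-9,18) = (-9.0000,18.0000)
o1: d²=149 > ρ²=57 → inactive
o2: d²=601 > ρ²=57 → inactive
o3: d²=130 > ρ²=57 → inactive
o4: d²=4 ≤ ρ²=57; F_rep = 14·(0,-2)/4² = (0.0000,-1.7500)
F = F_att + ΣF_rep = (-9.0000,16.2500)
p' = p + 1/20·F = (0.5500,-11.1875)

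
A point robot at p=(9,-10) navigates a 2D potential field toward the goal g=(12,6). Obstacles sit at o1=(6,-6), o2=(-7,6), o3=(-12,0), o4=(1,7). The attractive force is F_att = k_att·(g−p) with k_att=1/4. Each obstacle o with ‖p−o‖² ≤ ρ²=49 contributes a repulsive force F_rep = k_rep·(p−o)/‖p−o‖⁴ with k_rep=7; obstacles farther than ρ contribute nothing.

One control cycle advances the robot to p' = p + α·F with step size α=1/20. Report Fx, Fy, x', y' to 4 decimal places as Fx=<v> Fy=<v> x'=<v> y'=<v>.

F_att = 1/4·(g−p) = 1/4·(3,16) = (0.7500,4.0000)
o1: d²=25 ≤ ρ²=49; F_rep = 7·(3,-4)/25² = (0.0336,-0.0448)
o2: d²=512 > ρ²=49 → inactive
o3: d²=541 > ρ²=49 → inactive
o4: d²=353 > ρ²=49 → inactive
F = F_att + ΣF_rep = (0.7836,3.9552)
p' = p + 1/20·F = (9.0392,-9.8022)

Fx=0.7836 Fy=3.9552 x'=9.0392 y'=-9.8022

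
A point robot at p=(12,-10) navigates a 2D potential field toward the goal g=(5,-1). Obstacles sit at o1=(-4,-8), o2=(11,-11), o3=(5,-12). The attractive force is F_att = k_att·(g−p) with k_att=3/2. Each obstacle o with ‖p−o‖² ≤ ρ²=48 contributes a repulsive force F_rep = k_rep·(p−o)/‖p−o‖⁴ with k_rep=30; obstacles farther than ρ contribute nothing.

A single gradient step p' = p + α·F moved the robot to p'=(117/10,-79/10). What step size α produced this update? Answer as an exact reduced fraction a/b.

F_att = 3/2·(g−p) = 3/2·(-7,9) = (-10.5000,13.5000)
o1: d²=260 > ρ²=48 → inactive
o2: d²=2 ≤ ρ²=48; F_rep = 30·(1,1)/2² = (7.5000,7.5000)
o3: d²=53 > ρ²=48 → inactive
F = F_att + ΣF_rep = (-3.0000,21.0000)
Δp = p'−p = (-0.3000,2.1000); α = Δx/Fx = (-3/10) / (-3) = 1/10
check: Δy/Fy = (21/10) / (21) = 1/10 ✓

α = 1/10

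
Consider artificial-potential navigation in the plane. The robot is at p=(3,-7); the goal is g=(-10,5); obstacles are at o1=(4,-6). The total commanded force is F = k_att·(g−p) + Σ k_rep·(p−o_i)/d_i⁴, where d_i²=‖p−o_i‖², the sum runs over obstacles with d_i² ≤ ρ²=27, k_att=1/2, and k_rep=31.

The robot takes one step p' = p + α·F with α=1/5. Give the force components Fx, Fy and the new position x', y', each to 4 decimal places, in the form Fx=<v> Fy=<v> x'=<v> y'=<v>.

Fx=-14.2500 Fy=-1.7500 x'=0.1500 y'=-7.3500

F_att = 1/2·(g−p) = 1/2·(-13,12) = (-6.5000,6.0000)
o1: d²=2 ≤ ρ²=27; F_rep = 31·(-1,-1)/2² = (-7.7500,-7.7500)
F = F_att + ΣF_rep = (-14.2500,-1.7500)
p' = p + 1/5·F = (0.1500,-7.3500)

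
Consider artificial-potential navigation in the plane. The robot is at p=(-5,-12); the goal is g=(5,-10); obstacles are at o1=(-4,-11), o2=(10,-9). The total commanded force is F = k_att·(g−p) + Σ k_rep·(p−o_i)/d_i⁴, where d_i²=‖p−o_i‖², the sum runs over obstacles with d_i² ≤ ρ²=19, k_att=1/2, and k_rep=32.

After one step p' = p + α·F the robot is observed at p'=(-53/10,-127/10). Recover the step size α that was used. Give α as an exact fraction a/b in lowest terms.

F_att = 1/2·(g−p) = 1/2·(10,2) = (5.0000,1.0000)
o1: d²=2 ≤ ρ²=19; F_rep = 32·(-1,-1)/2² = (-8.0000,-8.0000)
o2: d²=234 > ρ²=19 → inactive
F = F_att + ΣF_rep = (-3.0000,-7.0000)
Δp = p'−p = (-0.3000,-0.7000); α = Δx/Fx = (-3/10) / (-3) = 1/10
check: Δy/Fy = (-7/10) / (-7) = 1/10 ✓

α = 1/10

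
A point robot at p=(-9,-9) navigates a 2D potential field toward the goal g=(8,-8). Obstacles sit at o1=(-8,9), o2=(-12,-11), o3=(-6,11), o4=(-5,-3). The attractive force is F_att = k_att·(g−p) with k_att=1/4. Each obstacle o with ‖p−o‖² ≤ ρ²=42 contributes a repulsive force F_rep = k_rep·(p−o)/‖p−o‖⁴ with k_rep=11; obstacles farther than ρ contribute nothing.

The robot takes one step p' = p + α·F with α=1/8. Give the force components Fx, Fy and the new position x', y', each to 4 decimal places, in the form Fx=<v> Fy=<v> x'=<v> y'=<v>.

Fx=4.4453 Fy=0.3802 x'=-8.4443 y'=-8.9525

F_att = 1/4·(g−p) = 1/4·(17,1) = (4.2500,0.2500)
o1: d²=325 > ρ²=42 → inactive
o2: d²=13 ≤ ρ²=42; F_rep = 11·(3,2)/13² = (0.1953,0.1302)
o3: d²=409 > ρ²=42 → inactive
o4: d²=52 > ρ²=42 → inactive
F = F_att + ΣF_rep = (4.4453,0.3802)
p' = p + 1/8·F = (-8.4443,-8.9525)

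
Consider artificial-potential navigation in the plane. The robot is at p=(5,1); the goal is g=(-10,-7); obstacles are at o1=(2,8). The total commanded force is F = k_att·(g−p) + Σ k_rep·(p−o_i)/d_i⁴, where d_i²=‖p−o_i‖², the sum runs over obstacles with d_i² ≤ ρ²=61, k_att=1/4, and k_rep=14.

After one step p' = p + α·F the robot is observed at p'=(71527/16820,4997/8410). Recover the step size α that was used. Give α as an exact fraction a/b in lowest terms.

F_att = 1/4·(g−p) = 1/4·(-15,-8) = (-3.7500,-2.0000)
o1: d²=58 ≤ ρ²=61; F_rep = 14·(3,-7)/58² = (0.0125,-0.0291)
F = F_att + ΣF_rep = (-3.7375,-2.0291)
Δp = p'−p = (-0.7475,-0.4058); α = Δx/Fx = (-12573/16820) / (-12573/3364) = 1/5
check: Δy/Fy = (-3413/8410) / (-3413/1682) = 1/5 ✓

α = 1/5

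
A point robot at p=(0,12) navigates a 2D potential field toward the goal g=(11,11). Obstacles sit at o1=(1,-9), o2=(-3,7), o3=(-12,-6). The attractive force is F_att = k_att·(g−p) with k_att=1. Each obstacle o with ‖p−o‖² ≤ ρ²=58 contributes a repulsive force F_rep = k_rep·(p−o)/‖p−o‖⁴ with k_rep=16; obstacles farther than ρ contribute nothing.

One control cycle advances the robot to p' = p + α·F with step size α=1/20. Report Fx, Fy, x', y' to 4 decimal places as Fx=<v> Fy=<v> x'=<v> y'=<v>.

Fx=11.0415 Fy=-0.9308 x'=0.5521 y'=11.9535

F_att = 1·(g−p) = 1·(11,-1) = (11.0000,-1.0000)
o1: d²=442 > ρ²=58 → inactive
o2: d²=34 ≤ ρ²=58; F_rep = 16·(3,5)/34² = (0.0415,0.0692)
o3: d²=468 > ρ²=58 → inactive
F = F_att + ΣF_rep = (11.0415,-0.9308)
p' = p + 1/20·F = (0.5521,11.9535)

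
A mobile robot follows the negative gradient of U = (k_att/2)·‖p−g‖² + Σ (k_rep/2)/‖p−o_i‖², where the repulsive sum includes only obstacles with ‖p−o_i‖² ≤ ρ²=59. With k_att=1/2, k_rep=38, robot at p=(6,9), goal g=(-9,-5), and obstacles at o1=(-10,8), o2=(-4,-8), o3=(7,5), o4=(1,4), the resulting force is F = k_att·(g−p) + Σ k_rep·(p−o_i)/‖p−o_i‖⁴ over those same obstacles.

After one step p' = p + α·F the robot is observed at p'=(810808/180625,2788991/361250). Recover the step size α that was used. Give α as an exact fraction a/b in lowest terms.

F_att = 1/2·(g−p) = 1/2·(-15,-14) = (-7.5000,-7.0000)
o1: d²=257 > ρ²=59 → inactive
o2: d²=389 > ρ²=59 → inactive
o3: d²=17 ≤ ρ²=59; F_rep = 38·(-1,4)/17² = (-0.1315,0.5260)
o4: d²=50 ≤ ρ²=59; F_rep = 38·(5,5)/50² = (0.0760,0.0760)
F = F_att + ΣF_rep = (-7.5555,-6.3980)
Δp = p'−p = (-1.5111,-1.2796); α = Δx/Fx = (-272942/180625) / (-272942/36125) = 1/5
check: Δy/Fy = (-462259/361250) / (-462259/72250) = 1/5 ✓

α = 1/5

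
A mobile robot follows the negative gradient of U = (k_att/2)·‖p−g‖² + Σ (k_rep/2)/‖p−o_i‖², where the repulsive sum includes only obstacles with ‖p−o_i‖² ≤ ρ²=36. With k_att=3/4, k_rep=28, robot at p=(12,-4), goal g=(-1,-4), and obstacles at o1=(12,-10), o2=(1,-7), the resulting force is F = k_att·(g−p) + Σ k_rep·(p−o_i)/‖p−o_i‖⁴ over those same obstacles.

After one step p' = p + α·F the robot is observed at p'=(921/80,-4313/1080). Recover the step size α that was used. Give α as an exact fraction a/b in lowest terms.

α = 1/20

F_att = 3/4·(g−p) = 3/4·(-13,0) = (-9.7500,0.0000)
o1: d²=36 ≤ ρ²=36; F_rep = 28·(0,6)/36² = (0.0000,0.1296)
o2: d²=130 > ρ²=36 → inactive
F = F_att + ΣF_rep = (-9.7500,0.1296)
Δp = p'−p = (-0.4875,0.0065); α = Δx/Fx = (-39/80) / (-39/4) = 1/20
check: Δy/Fy = (7/1080) / (7/54) = 1/20 ✓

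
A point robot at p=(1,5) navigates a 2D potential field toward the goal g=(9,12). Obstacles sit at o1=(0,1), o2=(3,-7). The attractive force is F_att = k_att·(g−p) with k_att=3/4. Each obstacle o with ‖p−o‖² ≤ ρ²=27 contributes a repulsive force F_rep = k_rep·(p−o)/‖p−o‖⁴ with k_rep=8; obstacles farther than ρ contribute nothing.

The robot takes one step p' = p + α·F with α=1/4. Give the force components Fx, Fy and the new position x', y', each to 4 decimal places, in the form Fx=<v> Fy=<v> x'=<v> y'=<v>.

Fx=6.0277 Fy=5.3607 x'=2.5069 y'=6.3402

F_att = 3/4·(g−p) = 3/4·(8,7) = (6.0000,5.2500)
o1: d²=17 ≤ ρ²=27; F_rep = 8·(1,4)/17² = (0.0277,0.1107)
o2: d²=148 > ρ²=27 → inactive
F = F_att + ΣF_rep = (6.0277,5.3607)
p' = p + 1/4·F = (2.5069,6.3402)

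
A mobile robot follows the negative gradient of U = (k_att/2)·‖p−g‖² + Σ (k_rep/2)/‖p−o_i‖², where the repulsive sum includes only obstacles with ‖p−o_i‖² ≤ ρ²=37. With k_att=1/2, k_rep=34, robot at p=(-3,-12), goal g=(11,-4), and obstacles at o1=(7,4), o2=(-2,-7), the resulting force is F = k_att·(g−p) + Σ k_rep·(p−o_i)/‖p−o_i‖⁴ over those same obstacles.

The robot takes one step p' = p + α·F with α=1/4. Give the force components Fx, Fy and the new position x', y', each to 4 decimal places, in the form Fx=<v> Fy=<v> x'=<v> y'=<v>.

Fx=6.9497 Fy=3.7485 x'=-1.2626 y'=-11.0629

F_att = 1/2·(g−p) = 1/2·(14,8) = (7.0000,4.0000)
o1: d²=356 > ρ²=37 → inactive
o2: d²=26 ≤ ρ²=37; F_rep = 34·(-1,-5)/26² = (-0.0503,-0.2515)
F = F_att + ΣF_rep = (6.9497,3.7485)
p' = p + 1/4·F = (-1.2626,-11.0629)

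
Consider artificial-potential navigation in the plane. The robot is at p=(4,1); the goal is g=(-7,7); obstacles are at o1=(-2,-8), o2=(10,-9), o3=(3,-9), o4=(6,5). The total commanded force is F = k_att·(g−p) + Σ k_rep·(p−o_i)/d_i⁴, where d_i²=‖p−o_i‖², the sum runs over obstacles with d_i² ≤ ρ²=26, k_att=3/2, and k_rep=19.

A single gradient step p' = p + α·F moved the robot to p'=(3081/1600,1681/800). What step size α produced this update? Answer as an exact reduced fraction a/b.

F_att = 3/2·(g−p) = 3/2·(-11,6) = (-16.5000,9.0000)
o1: d²=117 > ρ²=26 → inactive
o2: d²=136 > ρ²=26 → inactive
o3: d²=101 > ρ²=26 → inactive
o4: d²=20 ≤ ρ²=26; F_rep = 19·(-2,-4)/20² = (-0.0950,-0.1900)
F = F_att + ΣF_rep = (-16.5950,8.8100)
Δp = p'−p = (-2.0744,1.1013); α = Δx/Fx = (-3319/1600) / (-3319/200) = 1/8
check: Δy/Fy = (881/800) / (881/100) = 1/8 ✓

α = 1/8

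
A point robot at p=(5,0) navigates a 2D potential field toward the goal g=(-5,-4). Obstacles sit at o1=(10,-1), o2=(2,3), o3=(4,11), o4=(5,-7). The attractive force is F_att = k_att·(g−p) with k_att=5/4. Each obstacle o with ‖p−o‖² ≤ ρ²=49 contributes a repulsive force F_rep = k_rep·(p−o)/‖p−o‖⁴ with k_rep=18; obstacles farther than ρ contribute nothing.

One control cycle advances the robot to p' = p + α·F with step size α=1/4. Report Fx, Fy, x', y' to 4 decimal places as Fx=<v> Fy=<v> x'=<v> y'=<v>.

F_att = 5/4·(g−p) = 5/4·(-10,-4) = (-12.5000,-5.0000)
o1: d²=26 ≤ ρ²=49; F_rep = 18·(-5,1)/26² = (-0.1331,0.0266)
o2: d²=18 ≤ ρ²=49; F_rep = 18·(3,-3)/18² = (0.1667,-0.1667)
o3: d²=122 > ρ²=49 → inactive
o4: d²=49 ≤ ρ²=49; F_rep = 18·(0,7)/49² = (0.0000,0.0525)
F = F_att + ΣF_rep = (-12.4665,-5.0876)
p' = p + 1/4·F = (1.8834,-1.2719)

Fx=-12.4665 Fy=-5.0876 x'=1.8834 y'=-1.2719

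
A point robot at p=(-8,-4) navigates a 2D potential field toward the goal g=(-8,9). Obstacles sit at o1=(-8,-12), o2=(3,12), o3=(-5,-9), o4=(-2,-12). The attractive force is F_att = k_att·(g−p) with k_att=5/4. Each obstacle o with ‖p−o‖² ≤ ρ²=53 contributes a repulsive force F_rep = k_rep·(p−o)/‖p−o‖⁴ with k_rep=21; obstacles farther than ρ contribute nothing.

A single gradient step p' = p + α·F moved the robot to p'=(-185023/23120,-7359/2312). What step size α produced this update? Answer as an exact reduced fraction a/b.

F_att = 5/4·(g−p) = 5/4·(0,13) = (0.0000,16.2500)
o1: d²=64 > ρ²=53 → inactive
o2: d²=377 > ρ²=53 → inactive
o3: d²=34 ≤ ρ²=53; F_rep = 21·(-3,5)/34² = (-0.0545,0.0908)
o4: d²=100 > ρ²=53 → inactive
F = F_att + ΣF_rep = (-0.0545,16.3408)
Δp = p'−p = (-0.0027,0.8170); α = Δx/Fx = (-63/23120) / (-63/1156) = 1/20
check: Δy/Fy = (1889/2312) / (9445/578) = 1/20 ✓

α = 1/20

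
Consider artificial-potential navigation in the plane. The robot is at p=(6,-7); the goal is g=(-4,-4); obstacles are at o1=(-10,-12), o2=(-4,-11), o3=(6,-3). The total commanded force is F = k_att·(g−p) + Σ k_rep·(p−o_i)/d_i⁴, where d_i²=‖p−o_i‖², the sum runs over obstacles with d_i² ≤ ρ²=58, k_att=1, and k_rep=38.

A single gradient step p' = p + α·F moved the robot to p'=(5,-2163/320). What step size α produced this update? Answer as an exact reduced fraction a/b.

F_att = 1·(g−p) = 1·(-10,3) = (-10.0000,3.0000)
o1: d²=281 > ρ²=58 → inactive
o2: d²=116 > ρ²=58 → inactive
o3: d²=16 ≤ ρ²=58; F_rep = 38·(0,-4)/16² = (0.0000,-0.5938)
F = F_att + ΣF_rep = (-10.0000,2.4062)
Δp = p'−p = (-1.0000,0.2406); α = Δx/Fx = (-1) / (-10) = 1/10
check: Δy/Fy = (77/320) / (77/32) = 1/10 ✓

α = 1/10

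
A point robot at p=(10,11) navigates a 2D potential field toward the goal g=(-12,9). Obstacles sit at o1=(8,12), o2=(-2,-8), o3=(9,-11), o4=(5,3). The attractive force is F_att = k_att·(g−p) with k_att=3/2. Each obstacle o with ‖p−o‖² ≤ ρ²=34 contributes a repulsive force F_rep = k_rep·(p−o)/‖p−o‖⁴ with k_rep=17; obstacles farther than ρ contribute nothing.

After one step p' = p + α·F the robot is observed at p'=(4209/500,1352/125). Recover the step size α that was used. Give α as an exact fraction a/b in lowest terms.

α = 1/20

F_att = 3/2·(g−p) = 3/2·(-22,-2) = (-33.0000,-3.0000)
o1: d²=5 ≤ ρ²=34; F_rep = 17·(2,-1)/5² = (1.3600,-0.6800)
o2: d²=505 > ρ²=34 → inactive
o3: d²=485 > ρ²=34 → inactive
o4: d²=89 > ρ²=34 → inactive
F = F_att + ΣF_rep = (-31.6400,-3.6800)
Δp = p'−p = (-1.5820,-0.1840); α = Δx/Fx = (-791/500) / (-791/25) = 1/20
check: Δy/Fy = (-23/125) / (-92/25) = 1/20 ✓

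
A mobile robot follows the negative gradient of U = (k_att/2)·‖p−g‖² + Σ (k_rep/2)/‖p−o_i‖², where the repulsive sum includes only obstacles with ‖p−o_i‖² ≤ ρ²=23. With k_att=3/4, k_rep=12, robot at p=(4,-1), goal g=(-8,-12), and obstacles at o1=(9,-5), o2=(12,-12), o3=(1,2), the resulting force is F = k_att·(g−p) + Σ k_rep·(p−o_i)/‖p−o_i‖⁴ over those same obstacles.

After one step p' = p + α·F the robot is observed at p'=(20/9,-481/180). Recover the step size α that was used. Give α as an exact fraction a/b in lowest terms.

F_att = 3/4·(g−p) = 3/4·(-12,-11) = (-9.0000,-8.2500)
o1: d²=41 > ρ²=23 → inactive
o2: d²=185 > ρ²=23 → inactive
o3: d²=18 ≤ ρ²=23; F_rep = 12·(3,-3)/18² = (0.1111,-0.1111)
F = F_att + ΣF_rep = (-8.8889,-8.3611)
Δp = p'−p = (-1.7778,-1.6722); α = Δx/Fx = (-16/9) / (-80/9) = 1/5
check: Δy/Fy = (-301/180) / (-301/36) = 1/5 ✓

α = 1/5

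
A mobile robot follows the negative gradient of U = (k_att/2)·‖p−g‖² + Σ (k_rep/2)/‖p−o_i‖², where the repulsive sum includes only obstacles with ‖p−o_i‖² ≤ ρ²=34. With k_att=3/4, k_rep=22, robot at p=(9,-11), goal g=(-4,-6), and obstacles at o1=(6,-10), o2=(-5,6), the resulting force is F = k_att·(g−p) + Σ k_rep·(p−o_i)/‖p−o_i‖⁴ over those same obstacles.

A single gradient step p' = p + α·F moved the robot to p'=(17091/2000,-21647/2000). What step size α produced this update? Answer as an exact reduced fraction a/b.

F_att = 3/4·(g−p) = 3/4·(-13,5) = (-9.7500,3.7500)
o1: d²=10 ≤ ρ²=34; F_rep = 22·(3,-1)/10² = (0.6600,-0.2200)
o2: d²=485 > ρ²=34 → inactive
F = F_att + ΣF_rep = (-9.0900,3.5300)
Δp = p'−p = (-0.4545,0.1765); α = Δx/Fx = (-909/2000) / (-909/100) = 1/20
check: Δy/Fy = (353/2000) / (353/100) = 1/20 ✓

α = 1/20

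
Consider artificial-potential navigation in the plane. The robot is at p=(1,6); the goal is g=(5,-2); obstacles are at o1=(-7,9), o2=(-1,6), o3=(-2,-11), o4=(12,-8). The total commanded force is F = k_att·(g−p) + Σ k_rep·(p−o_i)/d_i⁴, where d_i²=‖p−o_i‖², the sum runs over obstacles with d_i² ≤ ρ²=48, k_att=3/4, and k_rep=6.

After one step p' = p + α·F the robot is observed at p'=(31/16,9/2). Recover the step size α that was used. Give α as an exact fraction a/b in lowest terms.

α = 1/4

F_att = 3/4·(g−p) = 3/4·(4,-8) = (3.0000,-6.0000)
o1: d²=73 > ρ²=48 → inactive
o2: d²=4 ≤ ρ²=48; F_rep = 6·(2,0)/4² = (0.7500,0.0000)
o3: d²=298 > ρ²=48 → inactive
o4: d²=317 > ρ²=48 → inactive
F = F_att + ΣF_rep = (3.7500,-6.0000)
Δp = p'−p = (0.9375,-1.5000); α = Δx/Fx = (15/16) / (15/4) = 1/4
check: Δy/Fy = (-3/2) / (-6) = 1/4 ✓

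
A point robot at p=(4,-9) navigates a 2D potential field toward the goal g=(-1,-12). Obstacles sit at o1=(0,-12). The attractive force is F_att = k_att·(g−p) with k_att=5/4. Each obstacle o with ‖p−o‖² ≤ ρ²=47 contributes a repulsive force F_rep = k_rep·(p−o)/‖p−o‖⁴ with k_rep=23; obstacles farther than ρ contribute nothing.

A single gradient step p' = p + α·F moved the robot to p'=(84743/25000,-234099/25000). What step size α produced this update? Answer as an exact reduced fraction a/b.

α = 1/10

F_att = 5/4·(g−p) = 5/4·(-5,-3) = (-6.2500,-3.7500)
o1: d²=25 ≤ ρ²=47; F_rep = 23·(4,3)/25² = (0.1472,0.1104)
F = F_att + ΣF_rep = (-6.1028,-3.6396)
Δp = p'−p = (-0.6103,-0.3640); α = Δx/Fx = (-15257/25000) / (-15257/2500) = 1/10
check: Δy/Fy = (-9099/25000) / (-9099/2500) = 1/10 ✓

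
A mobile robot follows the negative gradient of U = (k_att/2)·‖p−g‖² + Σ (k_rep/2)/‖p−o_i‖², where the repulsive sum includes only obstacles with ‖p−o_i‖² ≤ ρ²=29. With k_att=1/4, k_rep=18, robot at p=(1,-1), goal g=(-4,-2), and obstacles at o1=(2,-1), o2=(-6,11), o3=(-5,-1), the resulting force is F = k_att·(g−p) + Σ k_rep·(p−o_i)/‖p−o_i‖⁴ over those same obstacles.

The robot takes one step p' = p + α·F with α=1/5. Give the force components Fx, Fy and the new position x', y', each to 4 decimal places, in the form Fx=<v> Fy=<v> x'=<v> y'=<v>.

F_att = 1/4·(g−p) = 1/4·(-5,-1) = (-1.2500,-0.2500)
o1: d²=1 ≤ ρ²=29; F_rep = 18·(-1,0)/1² = (-18.0000,0.0000)
o2: d²=193 > ρ²=29 → inactive
o3: d²=36 > ρ²=29 → inactive
F = F_att + ΣF_rep = (-19.2500,-0.2500)
p' = p + 1/5·F = (-2.8500,-1.0500)

Fx=-19.2500 Fy=-0.2500 x'=-2.8500 y'=-1.0500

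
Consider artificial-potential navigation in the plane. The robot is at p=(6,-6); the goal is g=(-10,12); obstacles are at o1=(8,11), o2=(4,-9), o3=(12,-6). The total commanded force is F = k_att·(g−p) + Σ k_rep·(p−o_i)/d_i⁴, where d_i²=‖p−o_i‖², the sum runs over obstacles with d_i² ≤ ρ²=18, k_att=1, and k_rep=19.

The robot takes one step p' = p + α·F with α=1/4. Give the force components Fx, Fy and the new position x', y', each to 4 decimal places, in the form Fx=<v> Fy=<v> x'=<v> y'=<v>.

Fx=-15.7751 Fy=18.3373 x'=2.0562 y'=-1.4157

F_att = 1·(g−p) = 1·(-16,18) = (-16.0000,18.0000)
o1: d²=293 > ρ²=18 → inactive
o2: d²=13 ≤ ρ²=18; F_rep = 19·(2,3)/13² = (0.2249,0.3373)
o3: d²=36 > ρ²=18 → inactive
F = F_att + ΣF_rep = (-15.7751,18.3373)
p' = p + 1/4·F = (2.0562,-1.4157)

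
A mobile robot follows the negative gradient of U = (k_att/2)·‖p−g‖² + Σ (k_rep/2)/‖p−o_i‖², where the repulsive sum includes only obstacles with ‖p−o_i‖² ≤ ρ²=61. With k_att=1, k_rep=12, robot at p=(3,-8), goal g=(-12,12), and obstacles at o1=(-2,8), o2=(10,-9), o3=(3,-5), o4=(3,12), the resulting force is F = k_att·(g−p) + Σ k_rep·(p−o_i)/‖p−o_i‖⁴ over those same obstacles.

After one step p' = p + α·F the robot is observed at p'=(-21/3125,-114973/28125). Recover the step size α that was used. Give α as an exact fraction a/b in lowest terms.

α = 1/5

F_att = 1·(g−p) = 1·(-15,20) = (-15.0000,20.0000)
o1: d²=281 > ρ²=61 → inactive
o2: d²=50 ≤ ρ²=61; F_rep = 12·(-7,1)/50² = (-0.0336,0.0048)
o3: d²=9 ≤ ρ²=61; F_rep = 12·(0,-3)/9² = (0.0000,-0.4444)
o4: d²=400 > ρ²=61 → inactive
F = F_att + ΣF_rep = (-15.0336,19.5604)
Δp = p'−p = (-3.0067,3.9121); α = Δx/Fx = (-9396/3125) / (-9396/625) = 1/5
check: Δy/Fy = (110027/28125) / (110027/5625) = 1/5 ✓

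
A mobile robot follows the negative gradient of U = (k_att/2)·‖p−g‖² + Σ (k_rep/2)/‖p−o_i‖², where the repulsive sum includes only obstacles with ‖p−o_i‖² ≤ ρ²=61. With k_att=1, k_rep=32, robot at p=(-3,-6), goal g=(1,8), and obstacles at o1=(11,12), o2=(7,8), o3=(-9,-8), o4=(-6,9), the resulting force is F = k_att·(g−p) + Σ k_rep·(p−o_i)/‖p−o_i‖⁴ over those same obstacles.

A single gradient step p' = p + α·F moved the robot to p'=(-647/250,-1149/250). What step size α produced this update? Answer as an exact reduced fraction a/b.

F_att = 1·(g−p) = 1·(4,14) = (4.0000,14.0000)
o1: d²=520 > ρ²=61 → inactive
o2: d²=296 > ρ²=61 → inactive
o3: d²=40 ≤ ρ²=61; F_rep = 32·(6,2)/40² = (0.1200,0.0400)
o4: d²=234 > ρ²=61 → inactive
F = F_att + ΣF_rep = (4.1200,14.0400)
Δp = p'−p = (0.4120,1.4040); α = Δx/Fx = (103/250) / (103/25) = 1/10
check: Δy/Fy = (351/250) / (351/25) = 1/10 ✓

α = 1/10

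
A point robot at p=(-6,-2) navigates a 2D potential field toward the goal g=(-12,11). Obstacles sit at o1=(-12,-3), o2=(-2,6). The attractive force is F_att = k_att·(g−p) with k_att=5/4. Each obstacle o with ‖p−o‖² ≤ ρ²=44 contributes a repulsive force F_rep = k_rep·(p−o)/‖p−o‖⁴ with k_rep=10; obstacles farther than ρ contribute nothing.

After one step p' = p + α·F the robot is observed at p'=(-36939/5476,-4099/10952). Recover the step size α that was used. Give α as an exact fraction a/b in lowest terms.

F_att = 5/4·(g−p) = 5/4·(-6,13) = (-7.5000,16.2500)
o1: d²=37 ≤ ρ²=44; F_rep = 10·(6,1)/37² = (0.0438,0.0073)
o2: d²=80 > ρ²=44 → inactive
F = F_att + ΣF_rep = (-7.4562,16.2573)
Δp = p'−p = (-0.7456,1.6257); α = Δx/Fx = (-4083/5476) / (-20415/2738) = 1/10
check: Δy/Fy = (17805/10952) / (89025/5476) = 1/10 ✓

α = 1/10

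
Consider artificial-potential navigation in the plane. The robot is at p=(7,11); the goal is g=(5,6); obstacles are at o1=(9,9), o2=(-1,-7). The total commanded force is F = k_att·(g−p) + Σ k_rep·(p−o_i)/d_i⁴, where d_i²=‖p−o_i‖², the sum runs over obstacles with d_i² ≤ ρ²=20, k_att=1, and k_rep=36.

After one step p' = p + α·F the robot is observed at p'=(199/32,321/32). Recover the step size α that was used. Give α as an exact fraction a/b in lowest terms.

F_att = 1·(g−p) = 1·(-2,-5) = (-2.0000,-5.0000)
o1: d²=8 ≤ ρ²=20; F_rep = 36·(-2,2)/8² = (-1.1250,1.1250)
o2: d²=388 > ρ²=20 → inactive
F = F_att + ΣF_rep = (-3.1250,-3.8750)
Δp = p'−p = (-0.7812,-0.9688); α = Δx/Fx = (-25/32) / (-25/8) = 1/4
check: Δy/Fy = (-31/32) / (-31/8) = 1/4 ✓

α = 1/4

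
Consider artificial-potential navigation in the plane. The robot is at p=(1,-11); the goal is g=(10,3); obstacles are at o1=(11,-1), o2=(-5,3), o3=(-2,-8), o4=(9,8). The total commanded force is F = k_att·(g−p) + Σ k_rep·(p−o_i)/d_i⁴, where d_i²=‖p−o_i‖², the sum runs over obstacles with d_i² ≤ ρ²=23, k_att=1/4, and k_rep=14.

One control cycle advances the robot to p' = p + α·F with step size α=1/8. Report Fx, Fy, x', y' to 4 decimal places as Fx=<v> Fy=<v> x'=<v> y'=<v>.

F_att = 1/4·(g−p) = 1/4·(9,14) = (2.2500,3.5000)
o1: d²=200 > ρ²=23 → inactive
o2: d²=232 > ρ²=23 → inactive
o3: d²=18 ≤ ρ²=23; F_rep = 14·(3,-3)/18² = (0.1296,-0.1296)
o4: d²=425 > ρ²=23 → inactive
F = F_att + ΣF_rep = (2.3796,3.3704)
p' = p + 1/8·F = (1.2975,-10.5787)

Fx=2.3796 Fy=3.3704 x'=1.2975 y'=-10.5787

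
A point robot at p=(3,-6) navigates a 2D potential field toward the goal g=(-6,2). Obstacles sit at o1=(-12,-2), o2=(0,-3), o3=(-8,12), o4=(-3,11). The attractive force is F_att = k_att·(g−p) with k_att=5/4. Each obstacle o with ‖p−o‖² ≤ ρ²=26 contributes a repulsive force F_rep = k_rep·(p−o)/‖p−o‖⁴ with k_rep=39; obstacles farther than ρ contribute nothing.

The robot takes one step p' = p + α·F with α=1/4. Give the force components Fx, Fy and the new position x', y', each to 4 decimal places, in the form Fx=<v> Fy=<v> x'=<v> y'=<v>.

F_att = 5/4·(g−p) = 5/4·(-9,8) = (-11.2500,10.0000)
o1: d²=241 > ρ²=26 → inactive
o2: d²=18 ≤ ρ²=26; F_rep = 39·(3,-3)/18² = (0.3611,-0.3611)
o3: d²=445 > ρ²=26 → inactive
o4: d²=325 > ρ²=26 → inactive
F = F_att + ΣF_rep = (-10.8889,9.6389)
p' = p + 1/4·F = (0.2778,-3.5903)

Fx=-10.8889 Fy=9.6389 x'=0.2778 y'=-3.5903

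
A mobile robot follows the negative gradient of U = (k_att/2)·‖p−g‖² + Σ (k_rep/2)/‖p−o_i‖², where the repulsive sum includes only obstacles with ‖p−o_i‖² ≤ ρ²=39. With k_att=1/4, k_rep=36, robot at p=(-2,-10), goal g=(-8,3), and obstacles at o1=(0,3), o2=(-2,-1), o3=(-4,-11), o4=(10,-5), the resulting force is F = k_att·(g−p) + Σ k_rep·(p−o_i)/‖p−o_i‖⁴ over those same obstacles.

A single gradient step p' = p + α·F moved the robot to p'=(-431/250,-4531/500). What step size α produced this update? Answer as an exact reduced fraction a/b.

F_att = 1/4·(g−p) = 1/4·(-6,13) = (-1.5000,3.2500)
o1: d²=173 > ρ²=39 → inactive
o2: d²=81 > ρ²=39 → inactive
o3: d²=5 ≤ ρ²=39; F_rep = 36·(2,1)/5² = (2.8800,1.4400)
o4: d²=169 > ρ²=39 → inactive
F = F_att + ΣF_rep = (1.3800,4.6900)
Δp = p'−p = (0.2760,0.9380); α = Δx/Fx = (69/250) / (69/50) = 1/5
check: Δy/Fy = (469/500) / (469/100) = 1/5 ✓

α = 1/5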